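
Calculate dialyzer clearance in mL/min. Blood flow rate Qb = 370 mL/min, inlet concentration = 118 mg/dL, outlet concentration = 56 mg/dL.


K = Qb * (Cb_in - Cb_out) / Cb_in
K = 370 * (118 - 56) / 118
K = 194.4 mL/min


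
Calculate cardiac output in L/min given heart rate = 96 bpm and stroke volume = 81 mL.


CO = HR * SV
CO = 96 * 81 / 1000
CO = 7.776 L/min


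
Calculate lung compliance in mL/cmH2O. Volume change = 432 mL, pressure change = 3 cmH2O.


C = dV / dP
C = 432 / 3
C = 144 mL/cmH2O


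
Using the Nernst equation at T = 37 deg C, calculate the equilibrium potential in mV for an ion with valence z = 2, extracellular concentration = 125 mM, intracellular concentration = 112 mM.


E = (RT/(zF)) * ln(C_out/C_in)
T = 37 + 273.15 = 310.15 K
E = (8.314 * 310.15 / (2 * 96485)) * ln(125/112)
E = 1.467 mV


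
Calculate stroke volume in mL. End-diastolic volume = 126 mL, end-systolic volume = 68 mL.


SV = EDV - ESV
SV = 126 - 68
SV = 58 mL


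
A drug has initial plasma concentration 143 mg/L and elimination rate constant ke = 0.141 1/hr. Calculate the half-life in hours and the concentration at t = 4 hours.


t_half = ln(2) / ke = 0.693147 / 0.141 = 4.916 hr
C(t) = C0 * exp(-ke*t) = 143 * exp(-0.141*4)
C(4) = 81.36 mg/L


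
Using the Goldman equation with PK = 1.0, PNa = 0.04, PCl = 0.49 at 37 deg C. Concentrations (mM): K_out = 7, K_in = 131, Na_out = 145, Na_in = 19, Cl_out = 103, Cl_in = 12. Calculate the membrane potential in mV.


Vm = (RT/F)*ln((PK*Ko + PNa*Nao + PCl*Cli)/(PK*Ki + PNa*Nai + PCl*Clo))
Numer = 18.68, Denom = 182.23
Vm = -60.88 mV


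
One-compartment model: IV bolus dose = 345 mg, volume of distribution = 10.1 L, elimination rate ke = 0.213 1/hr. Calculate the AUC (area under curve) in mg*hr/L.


C0 = Dose/Vd = 345/10.1 = 34.1584 mg/L
AUC = C0/ke = 34.1584/0.213
AUC = 160.4 mg*hr/L


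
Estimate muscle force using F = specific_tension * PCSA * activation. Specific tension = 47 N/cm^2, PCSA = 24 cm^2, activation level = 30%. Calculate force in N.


F = sigma * PCSA * activation
F = 47 * 24 * 0.3
F = 338.4 N


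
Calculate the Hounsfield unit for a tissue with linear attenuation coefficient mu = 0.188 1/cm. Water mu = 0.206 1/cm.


HU = ((mu_tissue - mu_water) / mu_water) * 1000
HU = ((0.188 - 0.206) / 0.206) * 1000
HU = -87.38


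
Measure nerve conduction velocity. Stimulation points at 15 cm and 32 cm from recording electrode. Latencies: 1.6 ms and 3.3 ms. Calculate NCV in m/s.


Distance = (32 - 15) / 100 = 0.17 m
dt = (3.3 - 1.6) / 1000 = 0.0017 s
NCV = dist / dt = 100 m/s


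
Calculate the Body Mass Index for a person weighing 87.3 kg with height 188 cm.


BMI = weight / height^2
height = 188 cm = 1.88 m
BMI = 87.3 / 1.88^2
BMI = 24.7 kg/m^2


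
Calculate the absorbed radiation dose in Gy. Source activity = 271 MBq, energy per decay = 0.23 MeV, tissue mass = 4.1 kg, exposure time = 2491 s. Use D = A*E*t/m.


A = 271 MBq = 2.7100e+08 Bq
E = 0.23 MeV = 3.6846e-14 J
D = A*E*t/m = 2.7100e+08*3.6846e-14*2491/4.1
D = 0.006067 Gy


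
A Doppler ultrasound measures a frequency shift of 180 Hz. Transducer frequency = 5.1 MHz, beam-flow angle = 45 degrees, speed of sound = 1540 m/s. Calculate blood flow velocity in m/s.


v = fd * c / (2 * f0 * cos(theta))
v = 180 * 1540 / (2 * 5.1000e+06 * cos(45))
v = 0.03843 m/s


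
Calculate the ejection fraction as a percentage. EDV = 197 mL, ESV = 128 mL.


SV = EDV - ESV = 197 - 128 = 69 mL
EF = SV/EDV * 100 = 69/197 * 100
EF = 35.03%


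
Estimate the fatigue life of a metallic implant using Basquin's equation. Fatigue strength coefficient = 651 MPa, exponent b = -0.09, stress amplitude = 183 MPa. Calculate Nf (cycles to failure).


sigma_a = sigma_f' * (2Nf)^b
2Nf = (sigma_a/sigma_f')^(1/b)
2Nf = (183/651)^(1/-0.09)
2Nf = 1329430.2
Nf = 6.647e+05


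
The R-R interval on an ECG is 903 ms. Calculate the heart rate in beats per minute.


HR = 60 / RR_interval(s)
RR = 903 ms = 0.903 s
HR = 60 / 0.903 = 66.45 bpm


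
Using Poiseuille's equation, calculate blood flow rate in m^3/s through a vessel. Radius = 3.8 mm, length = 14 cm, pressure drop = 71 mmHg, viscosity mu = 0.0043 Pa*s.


Q = pi*r^4*dP / (8*mu*L)
r = 0.0038 m, L = 0.14 m
dP = 71 mmHg = 9465.862 Pa
Q = 0.001288 m^3/s


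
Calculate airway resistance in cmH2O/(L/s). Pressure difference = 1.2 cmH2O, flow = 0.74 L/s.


R = dP / flow
R = 1.2 / 0.74
R = 1.622 cmH2O/(L/s)


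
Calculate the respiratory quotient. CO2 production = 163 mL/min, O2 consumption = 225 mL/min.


RQ = VCO2 / VO2
RQ = 163 / 225
RQ = 0.7244


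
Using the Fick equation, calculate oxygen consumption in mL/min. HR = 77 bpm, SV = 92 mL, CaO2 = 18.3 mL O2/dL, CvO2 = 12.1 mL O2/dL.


CO = HR*SV = 77*92/1000 = 7.084 L/min
a-v O2 diff = 18.3 - 12.1 = 6.2 mL/dL
VO2 = CO * (CaO2-CvO2) * 10 dL/L
VO2 = 7.084 * 6.2 * 10
VO2 = 439.2 mL/min


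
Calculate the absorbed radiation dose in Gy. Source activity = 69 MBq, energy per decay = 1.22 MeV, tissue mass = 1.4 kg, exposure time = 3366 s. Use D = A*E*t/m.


A = 69 MBq = 6.9000e+07 Bq
E = 1.22 MeV = 1.95444e-13 J
D = A*E*t/m = 6.9000e+07*1.95444e-13*3366/1.4
D = 0.03242 Gy


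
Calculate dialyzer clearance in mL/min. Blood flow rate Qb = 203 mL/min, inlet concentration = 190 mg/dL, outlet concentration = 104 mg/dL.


K = Qb * (Cb_in - Cb_out) / Cb_in
K = 203 * (190 - 104) / 190
K = 91.88 mL/min


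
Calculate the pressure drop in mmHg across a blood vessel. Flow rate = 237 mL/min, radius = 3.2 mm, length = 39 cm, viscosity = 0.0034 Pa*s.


dP = 8*mu*L*Q / (pi*r^4)
Q = 237 mL/min = 3.95e-06 m^3/s
dP = 127.198 Pa = 127.198 / 133.322 mmHg = 0.9541 mmHg


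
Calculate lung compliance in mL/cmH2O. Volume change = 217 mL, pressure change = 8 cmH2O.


C = dV / dP
C = 217 / 8
C = 27.12 mL/cmH2O


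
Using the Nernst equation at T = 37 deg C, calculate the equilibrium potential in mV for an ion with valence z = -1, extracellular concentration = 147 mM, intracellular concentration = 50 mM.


E = (RT/(zF)) * ln(C_out/C_in)
T = 37 + 273.15 = 310.15 K
E = (8.314 * 310.15 / (-1 * 96485)) * ln(147/50)
E = -28.82 mV


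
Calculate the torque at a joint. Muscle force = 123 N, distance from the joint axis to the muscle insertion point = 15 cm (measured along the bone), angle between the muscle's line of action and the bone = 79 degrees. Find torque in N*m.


Torque = F * d * sin(theta)   (moment arm = d*sin(theta))
d = 15 cm = 0.15 m
Torque = 123 * 0.15 * sin(79)
Torque = 18.11 N*m


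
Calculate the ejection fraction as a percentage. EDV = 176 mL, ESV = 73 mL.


SV = EDV - ESV = 176 - 73 = 103 mL
EF = SV/EDV * 100 = 103/176 * 100
EF = 58.52%


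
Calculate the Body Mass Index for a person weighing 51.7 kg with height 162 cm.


BMI = weight / height^2
height = 162 cm = 1.62 m
BMI = 51.7 / 1.62^2
BMI = 19.7 kg/m^2


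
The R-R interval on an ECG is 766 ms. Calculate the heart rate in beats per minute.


HR = 60 / RR_interval(s)
RR = 766 ms = 0.766 s
HR = 60 / 0.766 = 78.33 bpm


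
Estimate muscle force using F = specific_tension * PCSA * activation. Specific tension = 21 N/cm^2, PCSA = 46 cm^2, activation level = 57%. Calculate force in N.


F = sigma * PCSA * activation
F = 21 * 46 * 0.57
F = 550.6 N


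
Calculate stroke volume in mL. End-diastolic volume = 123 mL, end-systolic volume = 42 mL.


SV = EDV - ESV
SV = 123 - 42
SV = 81 mL


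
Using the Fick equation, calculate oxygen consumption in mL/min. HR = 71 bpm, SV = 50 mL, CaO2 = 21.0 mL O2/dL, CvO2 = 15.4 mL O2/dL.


CO = HR*SV = 71*50/1000 = 3.55 L/min
a-v O2 diff = 21.0 - 15.4 = 5.6 mL/dL
VO2 = CO * (CaO2-CvO2) * 10 dL/L
VO2 = 3.55 * 5.6 * 10
VO2 = 198.8 mL/min


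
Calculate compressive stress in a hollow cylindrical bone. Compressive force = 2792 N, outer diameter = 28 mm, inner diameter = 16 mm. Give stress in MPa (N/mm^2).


A = pi*(r_o^2 - r_i^2)
r_o = 14 mm, r_i = 8 mm
A = 414.69 mm^2
sigma = F/A = 2792 / 414.69
sigma = 6.733 MPa


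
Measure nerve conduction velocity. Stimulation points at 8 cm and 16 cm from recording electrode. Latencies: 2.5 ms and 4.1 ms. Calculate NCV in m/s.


Distance = (16 - 8) / 100 = 0.08 m
dt = (4.1 - 2.5) / 1000 = 0.0016 s
NCV = dist / dt = 50 m/s


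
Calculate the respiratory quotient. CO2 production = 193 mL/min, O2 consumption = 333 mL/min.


RQ = VCO2 / VO2
RQ = 193 / 333
RQ = 0.5796


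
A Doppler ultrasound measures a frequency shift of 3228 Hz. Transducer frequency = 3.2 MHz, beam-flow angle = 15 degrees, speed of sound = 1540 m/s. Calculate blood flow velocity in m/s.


v = fd * c / (2 * f0 * cos(theta))
v = 3228 * 1540 / (2 * 3.2000e+06 * cos(15))
v = 0.8041 m/s


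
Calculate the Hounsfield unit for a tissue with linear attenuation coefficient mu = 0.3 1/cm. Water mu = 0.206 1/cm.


HU = ((mu_tissue - mu_water) / mu_water) * 1000
HU = ((0.3 - 0.206) / 0.206) * 1000
HU = 456.3


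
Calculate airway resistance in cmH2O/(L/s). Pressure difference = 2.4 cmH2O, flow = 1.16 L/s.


R = dP / flow
R = 2.4 / 1.16
R = 2.069 cmH2O/(L/s)


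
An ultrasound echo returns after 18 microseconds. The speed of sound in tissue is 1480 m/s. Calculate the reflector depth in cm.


depth = c * t / 2
t = 18 us = 1.8000e-05 s
depth = 1480 * 1.8000e-05 / 2
depth = 0.01332 m = 1.332 cm


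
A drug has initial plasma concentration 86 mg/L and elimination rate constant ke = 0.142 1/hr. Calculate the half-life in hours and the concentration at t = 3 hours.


t_half = ln(2) / ke = 0.693147 / 0.142 = 4.881 hr
C(t) = C0 * exp(-ke*t) = 86 * exp(-0.142*3)
C(3) = 56.17 mg/L


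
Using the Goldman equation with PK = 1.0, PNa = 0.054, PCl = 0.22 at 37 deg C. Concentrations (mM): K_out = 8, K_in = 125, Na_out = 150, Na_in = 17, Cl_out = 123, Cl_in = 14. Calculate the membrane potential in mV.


Vm = (RT/F)*ln((PK*Ko + PNa*Nao + PCl*Cli)/(PK*Ki + PNa*Nai + PCl*Clo))
Numer = 19.18, Denom = 152.978
Vm = -55.49 mV


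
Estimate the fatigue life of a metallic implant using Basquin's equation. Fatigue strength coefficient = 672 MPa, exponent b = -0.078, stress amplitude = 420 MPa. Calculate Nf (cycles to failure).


sigma_a = sigma_f' * (2Nf)^b
2Nf = (sigma_a/sigma_f')^(1/b)
2Nf = (420/672)^(1/-0.078)
2Nf = 413.92614
Nf = 207


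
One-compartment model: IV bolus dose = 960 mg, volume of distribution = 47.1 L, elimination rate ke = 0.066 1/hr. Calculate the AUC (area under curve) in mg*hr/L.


C0 = Dose/Vd = 960/47.1 = 20.3822 mg/L
AUC = C0/ke = 20.3822/0.066
AUC = 308.8 mg*hr/L


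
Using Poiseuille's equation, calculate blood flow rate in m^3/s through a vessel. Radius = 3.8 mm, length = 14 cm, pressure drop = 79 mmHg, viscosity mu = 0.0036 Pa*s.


Q = pi*r^4*dP / (8*mu*L)
r = 0.0038 m, L = 0.14 m
dP = 79 mmHg = 10532.438 Pa
Q = 0.001711 m^3/s


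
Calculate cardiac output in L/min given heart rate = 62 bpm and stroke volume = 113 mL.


CO = HR * SV
CO = 62 * 113 / 1000
CO = 7.006 L/min


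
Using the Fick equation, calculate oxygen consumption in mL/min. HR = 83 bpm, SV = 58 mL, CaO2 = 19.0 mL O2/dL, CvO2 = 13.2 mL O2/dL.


CO = HR*SV = 83*58/1000 = 4.814 L/min
a-v O2 diff = 19.0 - 13.2 = 5.8 mL/dL
VO2 = CO * (CaO2-CvO2) * 10 dL/L
VO2 = 4.814 * 5.8 * 10
VO2 = 279.2 mL/min


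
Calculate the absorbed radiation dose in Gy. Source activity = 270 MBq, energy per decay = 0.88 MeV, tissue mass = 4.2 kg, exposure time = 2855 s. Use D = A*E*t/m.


A = 270 MBq = 2.7000e+08 Bq
E = 0.88 MeV = 1.40976e-13 J
D = A*E*t/m = 2.7000e+08*1.40976e-13*2855/4.2
D = 0.02587 Gy


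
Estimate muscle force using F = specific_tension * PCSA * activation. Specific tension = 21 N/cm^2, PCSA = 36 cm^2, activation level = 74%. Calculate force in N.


F = sigma * PCSA * activation
F = 21 * 36 * 0.74
F = 559.4 N


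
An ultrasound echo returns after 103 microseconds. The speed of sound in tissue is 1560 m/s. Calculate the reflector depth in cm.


depth = c * t / 2
t = 103 us = 1.0300e-04 s
depth = 1560 * 1.0300e-04 / 2
depth = 0.08034 m = 8.034 cm


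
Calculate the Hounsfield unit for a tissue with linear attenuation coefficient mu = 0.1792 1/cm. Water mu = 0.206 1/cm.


HU = ((mu_tissue - mu_water) / mu_water) * 1000
HU = ((0.1792 - 0.206) / 0.206) * 1000
HU = -130.1


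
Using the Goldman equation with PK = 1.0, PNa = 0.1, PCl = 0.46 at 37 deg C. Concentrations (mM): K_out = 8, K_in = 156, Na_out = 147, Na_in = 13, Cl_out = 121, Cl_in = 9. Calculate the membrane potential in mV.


Vm = (RT/F)*ln((PK*Ko + PNa*Nao + PCl*Cli)/(PK*Ki + PNa*Nai + PCl*Clo))
Numer = 26.84, Denom = 212.96
Vm = -55.35 mV


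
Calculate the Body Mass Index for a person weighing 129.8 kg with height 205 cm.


BMI = weight / height^2
height = 205 cm = 2.05 m
BMI = 129.8 / 2.05^2
BMI = 30.89 kg/m^2


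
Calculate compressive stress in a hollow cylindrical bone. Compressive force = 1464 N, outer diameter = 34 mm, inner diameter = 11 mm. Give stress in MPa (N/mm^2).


A = pi*(r_o^2 - r_i^2)
r_o = 17 mm, r_i = 5.5 mm
A = 812.887 mm^2
sigma = F/A = 1464 / 812.887
sigma = 1.801 MPa


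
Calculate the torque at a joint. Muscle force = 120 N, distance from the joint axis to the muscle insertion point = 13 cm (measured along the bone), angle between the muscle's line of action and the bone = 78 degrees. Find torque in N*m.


Torque = F * d * sin(theta)   (moment arm = d*sin(theta))
d = 13 cm = 0.13 m
Torque = 120 * 0.13 * sin(78)
Torque = 15.26 N*m


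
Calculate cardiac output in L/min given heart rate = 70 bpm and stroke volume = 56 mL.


CO = HR * SV
CO = 70 * 56 / 1000
CO = 3.92 L/min


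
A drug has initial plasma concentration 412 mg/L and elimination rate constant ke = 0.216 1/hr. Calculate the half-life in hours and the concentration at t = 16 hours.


t_half = ln(2) / ke = 0.693147 / 0.216 = 3.209 hr
C(t) = C0 * exp(-ke*t) = 412 * exp(-0.216*16)
C(16) = 13 mg/L


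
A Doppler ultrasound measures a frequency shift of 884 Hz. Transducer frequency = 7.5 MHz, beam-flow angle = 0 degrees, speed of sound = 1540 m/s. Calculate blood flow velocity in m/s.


v = fd * c / (2 * f0 * cos(theta))
v = 884 * 1540 / (2 * 7.5000e+06 * cos(0))
v = 0.09076 m/s


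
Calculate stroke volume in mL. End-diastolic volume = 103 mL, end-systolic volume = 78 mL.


SV = EDV - ESV
SV = 103 - 78
SV = 25 mL


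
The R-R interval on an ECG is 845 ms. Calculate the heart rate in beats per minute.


HR = 60 / RR_interval(s)
RR = 845 ms = 0.845 s
HR = 60 / 0.845 = 71.01 bpm


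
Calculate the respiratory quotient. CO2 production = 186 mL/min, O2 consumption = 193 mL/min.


RQ = VCO2 / VO2
RQ = 186 / 193
RQ = 0.9637


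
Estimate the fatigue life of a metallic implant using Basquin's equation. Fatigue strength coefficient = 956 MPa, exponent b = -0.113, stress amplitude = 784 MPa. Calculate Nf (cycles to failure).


sigma_a = sigma_f' * (2Nf)^b
2Nf = (sigma_a/sigma_f')^(1/b)
2Nf = (784/956)^(1/-0.113)
2Nf = 5.7851827
Nf = 2.893


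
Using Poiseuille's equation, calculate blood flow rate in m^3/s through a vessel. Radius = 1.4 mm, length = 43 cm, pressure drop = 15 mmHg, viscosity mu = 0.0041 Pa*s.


Q = pi*r^4*dP / (8*mu*L)
r = 0.0014 m, L = 0.43 m
dP = 15 mmHg = 1999.83 Pa
Q = 1.7112e-06 m^3/s


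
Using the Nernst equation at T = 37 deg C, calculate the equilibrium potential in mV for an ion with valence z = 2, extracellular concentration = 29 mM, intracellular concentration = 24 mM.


E = (RT/(zF)) * ln(C_out/C_in)
T = 37 + 273.15 = 310.15 K
E = (8.314 * 310.15 / (2 * 96485)) * ln(29/24)
E = 2.529 mV


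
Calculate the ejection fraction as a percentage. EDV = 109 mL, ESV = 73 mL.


SV = EDV - ESV = 109 - 73 = 36 mL
EF = SV/EDV * 100 = 36/109 * 100
EF = 33.03%


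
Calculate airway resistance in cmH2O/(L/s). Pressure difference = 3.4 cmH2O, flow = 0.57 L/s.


R = dP / flow
R = 3.4 / 0.57
R = 5.965 cmH2O/(L/s)


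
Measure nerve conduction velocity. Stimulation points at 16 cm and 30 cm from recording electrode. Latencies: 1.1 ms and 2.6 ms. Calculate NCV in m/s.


Distance = (30 - 16) / 100 = 0.14 m
dt = (2.6 - 1.1) / 1000 = 0.0015 s
NCV = dist / dt = 93.33 m/s


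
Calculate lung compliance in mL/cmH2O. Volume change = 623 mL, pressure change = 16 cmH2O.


C = dV / dP
C = 623 / 16
C = 38.94 mL/cmH2O


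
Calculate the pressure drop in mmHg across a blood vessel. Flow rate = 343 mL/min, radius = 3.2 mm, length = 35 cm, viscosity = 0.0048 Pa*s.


dP = 8*mu*L*Q / (pi*r^4)
Q = 343 mL/min = 5.71667e-06 m^3/s
dP = 233.234 Pa = 233.234 / 133.322 mmHg = 1.749 mmHg


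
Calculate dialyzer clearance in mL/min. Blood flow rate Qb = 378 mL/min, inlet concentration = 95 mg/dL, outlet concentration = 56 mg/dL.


K = Qb * (Cb_in - Cb_out) / Cb_in
K = 378 * (95 - 56) / 95
K = 155.2 mL/min


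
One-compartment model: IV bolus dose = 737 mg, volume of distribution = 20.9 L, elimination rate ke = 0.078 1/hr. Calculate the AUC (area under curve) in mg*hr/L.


C0 = Dose/Vd = 737/20.9 = 35.2632 mg/L
AUC = C0/ke = 35.2632/0.078
AUC = 452.1 mg*hr/L


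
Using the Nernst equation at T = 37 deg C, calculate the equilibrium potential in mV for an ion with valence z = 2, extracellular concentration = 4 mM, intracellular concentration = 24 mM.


E = (RT/(zF)) * ln(C_out/C_in)
T = 37 + 273.15 = 310.15 K
E = (8.314 * 310.15 / (2 * 96485)) * ln(4/24)
E = -23.94 mV


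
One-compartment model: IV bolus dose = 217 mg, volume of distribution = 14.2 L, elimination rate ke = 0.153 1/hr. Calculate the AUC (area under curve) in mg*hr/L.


C0 = Dose/Vd = 217/14.2 = 15.2817 mg/L
AUC = C0/ke = 15.2817/0.153
AUC = 99.88 mg*hr/L


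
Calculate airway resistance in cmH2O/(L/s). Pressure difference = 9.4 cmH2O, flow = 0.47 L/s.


R = dP / flow
R = 9.4 / 0.47
R = 20 cmH2O/(L/s)


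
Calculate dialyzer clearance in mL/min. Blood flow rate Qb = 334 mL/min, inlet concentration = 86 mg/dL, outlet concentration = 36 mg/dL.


K = Qb * (Cb_in - Cb_out) / Cb_in
K = 334 * (86 - 36) / 86
K = 194.2 mL/min


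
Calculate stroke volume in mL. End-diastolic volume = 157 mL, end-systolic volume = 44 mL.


SV = EDV - ESV
SV = 157 - 44
SV = 113 mL


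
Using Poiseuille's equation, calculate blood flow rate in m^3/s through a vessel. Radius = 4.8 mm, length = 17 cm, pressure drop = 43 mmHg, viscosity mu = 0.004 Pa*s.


Q = pi*r^4*dP / (8*mu*L)
r = 0.0048 m, L = 0.17 m
dP = 43 mmHg = 5732.846 Pa
Q = 0.001757 m^3/s


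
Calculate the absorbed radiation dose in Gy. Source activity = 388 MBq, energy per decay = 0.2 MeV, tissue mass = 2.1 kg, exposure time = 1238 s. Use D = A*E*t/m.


A = 388 MBq = 3.8800e+08 Bq
E = 0.2 MeV = 3.204e-14 J
D = A*E*t/m = 3.8800e+08*3.204e-14*1238/2.1
D = 0.007329 Gy


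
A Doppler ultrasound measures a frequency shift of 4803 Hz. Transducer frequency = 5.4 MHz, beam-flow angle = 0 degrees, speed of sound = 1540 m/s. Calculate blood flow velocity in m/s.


v = fd * c / (2 * f0 * cos(theta))
v = 4803 * 1540 / (2 * 5.4000e+06 * cos(0))
v = 0.6849 m/s


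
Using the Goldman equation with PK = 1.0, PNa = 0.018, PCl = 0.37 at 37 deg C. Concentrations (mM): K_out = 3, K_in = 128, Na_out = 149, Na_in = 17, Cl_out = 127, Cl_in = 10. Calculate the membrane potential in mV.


Vm = (RT/F)*ln((PK*Ko + PNa*Nao + PCl*Cli)/(PK*Ki + PNa*Nai + PCl*Clo))
Numer = 9.382, Denom = 175.296
Vm = -78.24 mV


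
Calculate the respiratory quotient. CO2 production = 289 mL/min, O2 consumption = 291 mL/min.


RQ = VCO2 / VO2
RQ = 289 / 291
RQ = 0.9931


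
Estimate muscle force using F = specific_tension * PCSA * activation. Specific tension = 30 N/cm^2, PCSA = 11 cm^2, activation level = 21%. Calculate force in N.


F = sigma * PCSA * activation
F = 30 * 11 * 0.21
F = 69.3 N


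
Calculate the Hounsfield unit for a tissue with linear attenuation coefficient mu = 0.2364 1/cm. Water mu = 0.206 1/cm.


HU = ((mu_tissue - mu_water) / mu_water) * 1000
HU = ((0.2364 - 0.206) / 0.206) * 1000
HU = 147.6


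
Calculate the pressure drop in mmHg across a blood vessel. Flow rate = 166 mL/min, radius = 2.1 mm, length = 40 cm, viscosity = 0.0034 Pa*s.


dP = 8*mu*L*Q / (pi*r^4)
Q = 166 mL/min = 2.76667e-06 m^3/s
dP = 492.674 Pa = 492.674 / 133.322 mmHg = 3.695 mmHg


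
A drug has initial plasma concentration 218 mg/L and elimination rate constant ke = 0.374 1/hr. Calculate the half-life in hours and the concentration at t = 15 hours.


t_half = ln(2) / ke = 0.693147 / 0.374 = 1.853 hr
C(t) = C0 * exp(-ke*t) = 218 * exp(-0.374*15)
C(15) = 0.7981 mg/L


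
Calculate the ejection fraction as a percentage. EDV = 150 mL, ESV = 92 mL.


SV = EDV - ESV = 150 - 92 = 58 mL
EF = SV/EDV * 100 = 58/150 * 100
EF = 38.67%


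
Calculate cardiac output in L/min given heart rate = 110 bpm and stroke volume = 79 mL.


CO = HR * SV
CO = 110 * 79 / 1000
CO = 8.69 L/min


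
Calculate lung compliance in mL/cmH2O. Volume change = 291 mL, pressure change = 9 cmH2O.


C = dV / dP
C = 291 / 9
C = 32.33 mL/cmH2O


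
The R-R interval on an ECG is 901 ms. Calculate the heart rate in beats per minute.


HR = 60 / RR_interval(s)
RR = 901 ms = 0.901 s
HR = 60 / 0.901 = 66.59 bpm


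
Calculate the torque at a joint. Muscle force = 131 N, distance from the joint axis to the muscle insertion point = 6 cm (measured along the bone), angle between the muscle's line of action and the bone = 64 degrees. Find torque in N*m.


Torque = F * d * sin(theta)   (moment arm = d*sin(theta))
d = 6 cm = 0.06 m
Torque = 131 * 0.06 * sin(64)
Torque = 7.065 N*m


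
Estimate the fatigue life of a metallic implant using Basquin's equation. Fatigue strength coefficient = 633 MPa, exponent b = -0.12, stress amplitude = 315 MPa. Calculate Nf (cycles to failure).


sigma_a = sigma_f' * (2Nf)^b
2Nf = (sigma_a/sigma_f')^(1/b)
2Nf = (315/633)^(1/-0.12)
2Nf = 335.56473
Nf = 167.8


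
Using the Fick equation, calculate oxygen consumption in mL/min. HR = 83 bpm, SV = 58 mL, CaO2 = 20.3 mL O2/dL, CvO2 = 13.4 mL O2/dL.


CO = HR*SV = 83*58/1000 = 4.814 L/min
a-v O2 diff = 20.3 - 13.4 = 6.9 mL/dL
VO2 = CO * (CaO2-CvO2) * 10 dL/L
VO2 = 4.814 * 6.9 * 10
VO2 = 332.2 mL/min


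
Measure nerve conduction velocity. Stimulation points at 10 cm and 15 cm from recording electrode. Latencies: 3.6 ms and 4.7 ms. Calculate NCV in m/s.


Distance = (15 - 10) / 100 = 0.05 m
dt = (4.7 - 3.6) / 1000 = 0.0011 s
NCV = dist / dt = 45.45 m/s


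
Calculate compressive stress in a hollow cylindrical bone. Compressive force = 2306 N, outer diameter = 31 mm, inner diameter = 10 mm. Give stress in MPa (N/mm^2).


A = pi*(r_o^2 - r_i^2)
r_o = 15.5 mm, r_i = 5 mm
A = 676.228 mm^2
sigma = F/A = 2306 / 676.228
sigma = 3.41 MPa


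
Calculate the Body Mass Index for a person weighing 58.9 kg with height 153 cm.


BMI = weight / height^2
height = 153 cm = 1.53 m
BMI = 58.9 / 1.53^2
BMI = 25.16 kg/m^2


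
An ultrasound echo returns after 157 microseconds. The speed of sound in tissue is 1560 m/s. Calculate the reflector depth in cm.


depth = c * t / 2
t = 157 us = 1.5700e-04 s
depth = 1560 * 1.5700e-04 / 2
depth = 0.12246 m = 12.246 cm


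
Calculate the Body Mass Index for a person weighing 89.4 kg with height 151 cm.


BMI = weight / height^2
height = 151 cm = 1.51 m
BMI = 89.4 / 1.51^2
BMI = 39.21 kg/m^2


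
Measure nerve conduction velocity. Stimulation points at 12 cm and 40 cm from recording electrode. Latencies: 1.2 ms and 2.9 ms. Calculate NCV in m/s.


Distance = (40 - 12) / 100 = 0.28 m
dt = (2.9 - 1.2) / 1000 = 0.0017 s
NCV = dist / dt = 164.7 m/s


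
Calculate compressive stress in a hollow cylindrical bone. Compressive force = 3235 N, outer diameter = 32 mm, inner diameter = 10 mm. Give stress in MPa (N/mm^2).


A = pi*(r_o^2 - r_i^2)
r_o = 16 mm, r_i = 5 mm
A = 725.708 mm^2
sigma = F/A = 3235 / 725.708
sigma = 4.458 MPa


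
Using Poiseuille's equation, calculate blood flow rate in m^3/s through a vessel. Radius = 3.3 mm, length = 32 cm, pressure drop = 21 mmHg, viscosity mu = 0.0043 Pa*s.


Q = pi*r^4*dP / (8*mu*L)
r = 0.0033 m, L = 0.32 m
dP = 21 mmHg = 2799.762 Pa
Q = 9.4759e-05 m^3/s


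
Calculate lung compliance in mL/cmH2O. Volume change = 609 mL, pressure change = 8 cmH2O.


C = dV / dP
C = 609 / 8
C = 76.12 mL/cmH2O


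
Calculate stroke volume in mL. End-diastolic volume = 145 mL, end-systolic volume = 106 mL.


SV = EDV - ESV
SV = 145 - 106
SV = 39 mL


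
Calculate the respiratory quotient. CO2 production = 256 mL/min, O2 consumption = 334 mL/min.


RQ = VCO2 / VO2
RQ = 256 / 334
RQ = 0.7665


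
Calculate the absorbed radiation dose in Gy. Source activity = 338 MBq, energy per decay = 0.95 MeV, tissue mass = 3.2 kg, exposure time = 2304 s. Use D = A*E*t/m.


A = 338 MBq = 3.3800e+08 Bq
E = 0.95 MeV = 1.5219e-13 J
D = A*E*t/m = 3.3800e+08*1.5219e-13*2304/3.2
D = 0.03704 Gy


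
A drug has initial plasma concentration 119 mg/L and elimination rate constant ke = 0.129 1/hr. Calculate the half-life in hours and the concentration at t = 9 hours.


t_half = ln(2) / ke = 0.693147 / 0.129 = 5.373 hr
C(t) = C0 * exp(-ke*t) = 119 * exp(-0.129*9)
C(9) = 37.27 mg/L


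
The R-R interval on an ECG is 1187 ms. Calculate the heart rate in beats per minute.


HR = 60 / RR_interval(s)
RR = 1187 ms = 1.187 s
HR = 60 / 1.187 = 50.55 bpm


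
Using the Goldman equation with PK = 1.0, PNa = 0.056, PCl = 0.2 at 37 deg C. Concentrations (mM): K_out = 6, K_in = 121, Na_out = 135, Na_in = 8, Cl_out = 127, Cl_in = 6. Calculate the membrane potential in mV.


Vm = (RT/F)*ln((PK*Ko + PNa*Nao + PCl*Cli)/(PK*Ki + PNa*Nai + PCl*Clo))
Numer = 14.76, Denom = 146.848
Vm = -61.4 mV


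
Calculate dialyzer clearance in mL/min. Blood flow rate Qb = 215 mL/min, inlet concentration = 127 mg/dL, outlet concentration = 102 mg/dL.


K = Qb * (Cb_in - Cb_out) / Cb_in
K = 215 * (127 - 102) / 127
K = 42.32 mL/min


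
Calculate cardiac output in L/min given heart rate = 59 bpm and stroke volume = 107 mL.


CO = HR * SV
CO = 59 * 107 / 1000
CO = 6.313 L/min


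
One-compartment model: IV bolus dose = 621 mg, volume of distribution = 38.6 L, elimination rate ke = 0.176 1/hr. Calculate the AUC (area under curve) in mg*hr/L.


C0 = Dose/Vd = 621/38.6 = 16.0881 mg/L
AUC = C0/ke = 16.0881/0.176
AUC = 91.41 mg*hr/L


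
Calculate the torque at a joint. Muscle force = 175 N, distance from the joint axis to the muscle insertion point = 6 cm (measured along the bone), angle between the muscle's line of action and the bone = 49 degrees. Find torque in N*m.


Torque = F * d * sin(theta)   (moment arm = d*sin(theta))
d = 6 cm = 0.06 m
Torque = 175 * 0.06 * sin(49)
Torque = 7.924 N*m


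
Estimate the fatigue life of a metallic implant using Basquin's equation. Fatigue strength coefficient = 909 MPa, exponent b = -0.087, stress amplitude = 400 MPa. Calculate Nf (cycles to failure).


sigma_a = sigma_f' * (2Nf)^b
2Nf = (sigma_a/sigma_f')^(1/b)
2Nf = (400/909)^(1/-0.087)
2Nf = 12524.081
Nf = 6262


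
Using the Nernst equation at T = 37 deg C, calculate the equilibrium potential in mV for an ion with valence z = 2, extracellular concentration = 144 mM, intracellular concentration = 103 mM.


E = (RT/(zF)) * ln(C_out/C_in)
T = 37 + 273.15 = 310.15 K
E = (8.314 * 310.15 / (2 * 96485)) * ln(144/103)
E = 4.478 mV


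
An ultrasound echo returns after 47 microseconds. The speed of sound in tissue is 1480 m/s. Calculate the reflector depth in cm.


depth = c * t / 2
t = 47 us = 4.7000e-05 s
depth = 1480 * 4.7000e-05 / 2
depth = 0.03478 m = 3.478 cm


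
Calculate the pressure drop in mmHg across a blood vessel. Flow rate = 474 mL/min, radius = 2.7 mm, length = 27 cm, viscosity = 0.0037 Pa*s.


dP = 8*mu*L*Q / (pi*r^4)
Q = 474 mL/min = 7.9e-06 m^3/s
dP = 378.162 Pa = 378.162 / 133.322 mmHg = 2.836 mmHg


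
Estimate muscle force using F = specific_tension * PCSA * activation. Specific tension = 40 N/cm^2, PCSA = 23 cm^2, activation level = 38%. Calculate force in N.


F = sigma * PCSA * activation
F = 40 * 23 * 0.38
F = 349.6 N


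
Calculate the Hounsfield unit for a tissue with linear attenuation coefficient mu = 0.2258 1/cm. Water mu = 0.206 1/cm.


HU = ((mu_tissue - mu_water) / mu_water) * 1000
HU = ((0.2258 - 0.206) / 0.206) * 1000
HU = 96.12


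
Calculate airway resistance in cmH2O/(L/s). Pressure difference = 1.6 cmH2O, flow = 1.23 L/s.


R = dP / flow
R = 1.6 / 1.23
R = 1.301 cmH2O/(L/s)


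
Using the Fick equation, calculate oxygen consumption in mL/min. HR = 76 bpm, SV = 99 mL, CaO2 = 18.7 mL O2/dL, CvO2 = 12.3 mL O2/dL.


CO = HR*SV = 76*99/1000 = 7.524 L/min
a-v O2 diff = 18.7 - 12.3 = 6.4 mL/dL
VO2 = CO * (CaO2-CvO2) * 10 dL/L
VO2 = 7.524 * 6.4 * 10
VO2 = 481.5 mL/min


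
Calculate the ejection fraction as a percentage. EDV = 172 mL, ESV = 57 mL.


SV = EDV - ESV = 172 - 57 = 115 mL
EF = SV/EDV * 100 = 115/172 * 100
EF = 66.86%


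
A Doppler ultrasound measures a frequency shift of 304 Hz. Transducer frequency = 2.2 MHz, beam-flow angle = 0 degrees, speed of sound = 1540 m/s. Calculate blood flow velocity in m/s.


v = fd * c / (2 * f0 * cos(theta))
v = 304 * 1540 / (2 * 2.2000e+06 * cos(0))
v = 0.1064 m/s


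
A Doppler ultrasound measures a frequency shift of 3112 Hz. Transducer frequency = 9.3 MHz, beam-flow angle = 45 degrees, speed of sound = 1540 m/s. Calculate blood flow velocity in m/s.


v = fd * c / (2 * f0 * cos(theta))
v = 3112 * 1540 / (2 * 9.3000e+06 * cos(45))
v = 0.3644 m/s


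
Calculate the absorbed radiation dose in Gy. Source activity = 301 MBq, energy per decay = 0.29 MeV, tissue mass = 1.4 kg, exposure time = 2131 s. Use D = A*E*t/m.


A = 301 MBq = 3.0100e+08 Bq
E = 0.29 MeV = 4.6458e-14 J
D = A*E*t/m = 3.0100e+08*4.6458e-14*2131/1.4
D = 0.02129 Gy


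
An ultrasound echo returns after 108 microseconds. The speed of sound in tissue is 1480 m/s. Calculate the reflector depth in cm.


depth = c * t / 2
t = 108 us = 1.0800e-04 s
depth = 1480 * 1.0800e-04 / 2
depth = 0.07992 m = 7.992 cm


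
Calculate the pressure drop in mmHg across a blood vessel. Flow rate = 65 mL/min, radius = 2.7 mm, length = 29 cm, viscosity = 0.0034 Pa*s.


dP = 8*mu*L*Q / (pi*r^4)
Q = 65 mL/min = 1.08333e-06 m^3/s
dP = 51.1826 Pa = 51.1826 / 133.322 mmHg = 0.3839 mmHg


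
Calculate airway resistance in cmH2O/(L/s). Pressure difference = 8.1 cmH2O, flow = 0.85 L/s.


R = dP / flow
R = 8.1 / 0.85
R = 9.529 cmH2O/(L/s)


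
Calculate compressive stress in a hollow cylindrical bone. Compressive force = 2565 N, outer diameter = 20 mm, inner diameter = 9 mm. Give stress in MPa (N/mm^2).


A = pi*(r_o^2 - r_i^2)
r_o = 10 mm, r_i = 4.5 mm
A = 250.542 mm^2
sigma = F/A = 2565 / 250.542
sigma = 10.24 MPa


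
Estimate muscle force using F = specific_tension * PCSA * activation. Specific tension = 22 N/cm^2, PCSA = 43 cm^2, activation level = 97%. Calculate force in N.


F = sigma * PCSA * activation
F = 22 * 43 * 0.97
F = 917.6 N


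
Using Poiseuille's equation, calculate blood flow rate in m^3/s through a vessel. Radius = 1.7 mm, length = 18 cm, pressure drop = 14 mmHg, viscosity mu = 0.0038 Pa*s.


Q = pi*r^4*dP / (8*mu*L)
r = 0.0017 m, L = 0.18 m
dP = 14 mmHg = 1866.508 Pa
Q = 8.9501e-06 m^3/s


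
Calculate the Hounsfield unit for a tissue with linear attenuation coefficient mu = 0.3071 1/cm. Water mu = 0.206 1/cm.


HU = ((mu_tissue - mu_water) / mu_water) * 1000
HU = ((0.3071 - 0.206) / 0.206) * 1000
HU = 490.8


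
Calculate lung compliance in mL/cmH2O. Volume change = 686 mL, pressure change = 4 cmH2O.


C = dV / dP
C = 686 / 4
C = 171.5 mL/cmH2O


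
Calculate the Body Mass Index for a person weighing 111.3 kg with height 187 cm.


BMI = weight / height^2
height = 187 cm = 1.87 m
BMI = 111.3 / 1.87^2
BMI = 31.83 kg/m^2


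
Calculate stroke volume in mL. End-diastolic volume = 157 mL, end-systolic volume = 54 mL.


SV = EDV - ESV
SV = 157 - 54
SV = 103 mL


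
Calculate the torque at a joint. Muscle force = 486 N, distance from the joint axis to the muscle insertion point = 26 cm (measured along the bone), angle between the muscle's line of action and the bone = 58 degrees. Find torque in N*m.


Torque = F * d * sin(theta)   (moment arm = d*sin(theta))
d = 26 cm = 0.26 m
Torque = 486 * 0.26 * sin(58)
Torque = 107.2 N*m


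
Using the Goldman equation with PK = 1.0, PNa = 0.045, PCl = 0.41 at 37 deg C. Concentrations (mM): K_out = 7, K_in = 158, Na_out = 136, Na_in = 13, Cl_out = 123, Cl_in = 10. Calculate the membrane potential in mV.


Vm = (RT/F)*ln((PK*Ko + PNa*Nao + PCl*Cli)/(PK*Ki + PNa*Nai + PCl*Clo))
Numer = 17.22, Denom = 209.015
Vm = -66.72 mV


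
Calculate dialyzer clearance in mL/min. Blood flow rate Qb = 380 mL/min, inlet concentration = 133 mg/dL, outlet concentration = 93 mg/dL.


K = Qb * (Cb_in - Cb_out) / Cb_in
K = 380 * (133 - 93) / 133
K = 114.3 mL/min


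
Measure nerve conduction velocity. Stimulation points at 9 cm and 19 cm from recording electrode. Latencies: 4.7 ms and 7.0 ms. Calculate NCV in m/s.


Distance = (19 - 9) / 100 = 0.1 m
dt = (7.0 - 4.7) / 1000 = 0.0023 s
NCV = dist / dt = 43.48 m/s


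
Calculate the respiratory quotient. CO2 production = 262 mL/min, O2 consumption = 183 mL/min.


RQ = VCO2 / VO2
RQ = 262 / 183
RQ = 1.432


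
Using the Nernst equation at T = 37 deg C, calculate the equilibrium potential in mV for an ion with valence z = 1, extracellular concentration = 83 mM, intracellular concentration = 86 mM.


E = (RT/(zF)) * ln(C_out/C_in)
T = 37 + 273.15 = 310.15 K
E = (8.314 * 310.15 / (1 * 96485)) * ln(83/86)
E = -0.9489 mV


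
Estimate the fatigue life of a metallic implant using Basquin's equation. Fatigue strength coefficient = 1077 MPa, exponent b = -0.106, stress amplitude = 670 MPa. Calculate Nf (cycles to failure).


sigma_a = sigma_f' * (2Nf)^b
2Nf = (sigma_a/sigma_f')^(1/b)
2Nf = (670/1077)^(1/-0.106)
2Nf = 88.049213
Nf = 44.02


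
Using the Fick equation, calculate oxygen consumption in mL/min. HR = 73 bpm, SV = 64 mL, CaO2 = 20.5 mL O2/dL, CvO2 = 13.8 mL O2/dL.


CO = HR*SV = 73*64/1000 = 4.672 L/min
a-v O2 diff = 20.5 - 13.8 = 6.7 mL/dL
VO2 = CO * (CaO2-CvO2) * 10 dL/L
VO2 = 4.672 * 6.7 * 10
VO2 = 313 mL/min


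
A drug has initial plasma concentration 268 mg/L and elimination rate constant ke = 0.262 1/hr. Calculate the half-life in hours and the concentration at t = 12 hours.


t_half = ln(2) / ke = 0.693147 / 0.262 = 2.646 hr
C(t) = C0 * exp(-ke*t) = 268 * exp(-0.262*12)
C(12) = 11.55 mg/L


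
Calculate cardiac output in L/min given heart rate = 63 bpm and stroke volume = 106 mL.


CO = HR * SV
CO = 63 * 106 / 1000
CO = 6.678 L/min


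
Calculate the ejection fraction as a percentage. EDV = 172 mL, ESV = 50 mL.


SV = EDV - ESV = 172 - 50 = 122 mL
EF = SV/EDV * 100 = 122/172 * 100
EF = 70.93%


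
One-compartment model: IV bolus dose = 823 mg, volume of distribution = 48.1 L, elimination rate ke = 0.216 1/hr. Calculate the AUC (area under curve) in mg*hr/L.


C0 = Dose/Vd = 823/48.1 = 17.1102 mg/L
AUC = C0/ke = 17.1102/0.216
AUC = 79.21 mg*hr/L


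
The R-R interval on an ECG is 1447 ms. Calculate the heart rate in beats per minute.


HR = 60 / RR_interval(s)
RR = 1447 ms = 1.447 s
HR = 60 / 1.447 = 41.47 bpm


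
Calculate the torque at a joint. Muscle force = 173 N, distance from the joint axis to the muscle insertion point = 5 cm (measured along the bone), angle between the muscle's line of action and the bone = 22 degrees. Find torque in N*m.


Torque = F * d * sin(theta)   (moment arm = d*sin(theta))
d = 5 cm = 0.05 m
Torque = 173 * 0.05 * sin(22)
Torque = 3.24 N*m


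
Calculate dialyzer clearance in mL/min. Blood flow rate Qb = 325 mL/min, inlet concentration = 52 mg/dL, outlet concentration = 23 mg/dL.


K = Qb * (Cb_in - Cb_out) / Cb_in
K = 325 * (52 - 23) / 52
K = 181.2 mL/min


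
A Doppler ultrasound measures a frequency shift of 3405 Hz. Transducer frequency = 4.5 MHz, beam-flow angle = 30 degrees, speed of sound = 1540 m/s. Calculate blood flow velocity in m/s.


v = fd * c / (2 * f0 * cos(theta))
v = 3405 * 1540 / (2 * 4.5000e+06 * cos(30))
v = 0.6728 m/s


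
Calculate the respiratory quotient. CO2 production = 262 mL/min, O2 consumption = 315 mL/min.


RQ = VCO2 / VO2
RQ = 262 / 315
RQ = 0.8317


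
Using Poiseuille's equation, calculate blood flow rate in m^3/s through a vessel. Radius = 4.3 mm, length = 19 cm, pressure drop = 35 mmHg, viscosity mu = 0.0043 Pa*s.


Q = pi*r^4*dP / (8*mu*L)
r = 0.0043 m, L = 0.19 m
dP = 35 mmHg = 4666.27 Pa
Q = 7.6680e-04 m^3/s


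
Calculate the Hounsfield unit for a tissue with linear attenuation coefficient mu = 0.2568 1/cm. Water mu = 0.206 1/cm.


HU = ((mu_tissue - mu_water) / mu_water) * 1000
HU = ((0.2568 - 0.206) / 0.206) * 1000
HU = 246.6


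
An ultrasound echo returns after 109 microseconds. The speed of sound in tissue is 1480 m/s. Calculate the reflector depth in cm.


depth = c * t / 2
t = 109 us = 1.0900e-04 s
depth = 1480 * 1.0900e-04 / 2
depth = 0.08066 m = 8.066 cm


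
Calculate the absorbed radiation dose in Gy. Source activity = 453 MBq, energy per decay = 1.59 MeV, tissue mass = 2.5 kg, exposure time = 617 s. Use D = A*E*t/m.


A = 453 MBq = 4.5300e+08 Bq
E = 1.59 MeV = 2.54718e-13 J
D = A*E*t/m = 4.5300e+08*2.54718e-13*617/2.5
D = 0.02848 Gy


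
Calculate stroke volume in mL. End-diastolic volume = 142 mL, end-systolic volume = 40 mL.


SV = EDV - ESV
SV = 142 - 40
SV = 102 mL


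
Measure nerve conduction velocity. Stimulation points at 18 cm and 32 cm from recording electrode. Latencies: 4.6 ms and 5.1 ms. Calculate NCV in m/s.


Distance = (32 - 18) / 100 = 0.14 m
dt = (5.1 - 4.6) / 1000 = 5.0000e-04 s
NCV = dist / dt = 280 m/s


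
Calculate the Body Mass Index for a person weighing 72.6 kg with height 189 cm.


BMI = weight / height^2
height = 189 cm = 1.89 m
BMI = 72.6 / 1.89^2
BMI = 20.32 kg/m^2


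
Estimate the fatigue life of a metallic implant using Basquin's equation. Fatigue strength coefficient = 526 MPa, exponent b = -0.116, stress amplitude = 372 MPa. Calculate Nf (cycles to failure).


sigma_a = sigma_f' * (2Nf)^b
2Nf = (sigma_a/sigma_f')^(1/b)
2Nf = (372/526)^(1/-0.116)
2Nf = 19.811654
Nf = 9.906


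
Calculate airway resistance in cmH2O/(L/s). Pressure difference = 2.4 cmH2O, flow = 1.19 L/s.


R = dP / flow
R = 2.4 / 1.19
R = 2.017 cmH2O/(L/s)


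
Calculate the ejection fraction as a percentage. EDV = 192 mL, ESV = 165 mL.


SV = EDV - ESV = 192 - 165 = 27 mL
EF = SV/EDV * 100 = 27/192 * 100
EF = 14.06%


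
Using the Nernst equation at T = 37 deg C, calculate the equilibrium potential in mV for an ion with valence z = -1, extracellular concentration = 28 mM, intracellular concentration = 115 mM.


E = (RT/(zF)) * ln(C_out/C_in)
T = 37 + 273.15 = 310.15 K
E = (8.314 * 310.15 / (-1 * 96485)) * ln(28/115)
E = 37.76 mV


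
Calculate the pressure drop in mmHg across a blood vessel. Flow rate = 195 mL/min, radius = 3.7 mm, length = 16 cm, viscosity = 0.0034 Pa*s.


dP = 8*mu*L*Q / (pi*r^4)
Q = 195 mL/min = 3.25e-06 m^3/s
dP = 24.0223 Pa = 24.0223 / 133.322 mmHg = 0.1802 mmHg


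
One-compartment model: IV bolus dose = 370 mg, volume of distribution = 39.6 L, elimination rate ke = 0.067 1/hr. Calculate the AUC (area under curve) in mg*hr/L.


C0 = Dose/Vd = 370/39.6 = 9.34343 mg/L
AUC = C0/ke = 9.34343/0.067
AUC = 139.5 mg*hr/L


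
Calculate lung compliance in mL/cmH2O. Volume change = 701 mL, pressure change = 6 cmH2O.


C = dV / dP
C = 701 / 6
C = 116.8 mL/cmH2O
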